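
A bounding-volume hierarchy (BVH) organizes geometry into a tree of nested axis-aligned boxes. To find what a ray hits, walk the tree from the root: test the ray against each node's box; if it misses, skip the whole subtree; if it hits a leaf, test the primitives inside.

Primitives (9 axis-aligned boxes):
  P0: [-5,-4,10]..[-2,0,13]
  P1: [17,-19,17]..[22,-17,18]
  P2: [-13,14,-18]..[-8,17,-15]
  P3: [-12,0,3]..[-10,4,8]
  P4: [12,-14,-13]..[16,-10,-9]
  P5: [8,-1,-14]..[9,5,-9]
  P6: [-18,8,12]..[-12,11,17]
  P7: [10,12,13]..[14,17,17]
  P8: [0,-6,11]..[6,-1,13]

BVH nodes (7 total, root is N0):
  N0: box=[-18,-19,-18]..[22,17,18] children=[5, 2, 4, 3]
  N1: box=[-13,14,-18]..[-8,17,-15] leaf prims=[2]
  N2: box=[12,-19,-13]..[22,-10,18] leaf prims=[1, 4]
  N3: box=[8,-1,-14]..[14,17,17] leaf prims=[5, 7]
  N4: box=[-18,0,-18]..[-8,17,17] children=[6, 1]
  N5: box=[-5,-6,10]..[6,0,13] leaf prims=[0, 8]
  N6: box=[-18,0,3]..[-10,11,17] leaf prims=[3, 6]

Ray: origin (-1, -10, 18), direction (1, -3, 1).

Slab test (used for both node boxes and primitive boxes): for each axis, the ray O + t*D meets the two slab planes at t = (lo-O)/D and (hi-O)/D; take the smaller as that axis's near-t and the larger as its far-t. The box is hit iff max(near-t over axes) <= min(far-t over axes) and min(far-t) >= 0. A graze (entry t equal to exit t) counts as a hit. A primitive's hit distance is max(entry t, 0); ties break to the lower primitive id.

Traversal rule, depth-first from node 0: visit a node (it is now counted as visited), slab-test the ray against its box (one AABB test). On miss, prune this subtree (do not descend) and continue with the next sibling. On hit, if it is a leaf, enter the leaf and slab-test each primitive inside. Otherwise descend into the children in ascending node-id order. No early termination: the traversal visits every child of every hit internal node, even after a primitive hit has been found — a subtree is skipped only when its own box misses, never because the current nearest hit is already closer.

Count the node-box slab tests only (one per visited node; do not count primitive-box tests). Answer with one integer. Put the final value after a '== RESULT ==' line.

Walk:
N0 x:[-17,23] y:[-9,3] z:[-36,0] -> hit [-9,0], descend [2, 3, 4, 5]
  N2 x:[13,23] y:[0,3] z:[-31,0] -> miss, prune
  N3 x:[9,15] y:[-9,-3] z:[-32,-1] -> miss, prune
  N4 x:[-17,-7] y:[-9,-10/3] z:[-36,-1] -> miss, prune
  N5 x:[-4,7] y:[-10/3,-4/3] z:[-8,-5] -> miss, prune

Summary -> nodes [0, 2, 3, 4, 5]; box-tests=5; leaf-entries=0; first=miss

== RESULT ==
5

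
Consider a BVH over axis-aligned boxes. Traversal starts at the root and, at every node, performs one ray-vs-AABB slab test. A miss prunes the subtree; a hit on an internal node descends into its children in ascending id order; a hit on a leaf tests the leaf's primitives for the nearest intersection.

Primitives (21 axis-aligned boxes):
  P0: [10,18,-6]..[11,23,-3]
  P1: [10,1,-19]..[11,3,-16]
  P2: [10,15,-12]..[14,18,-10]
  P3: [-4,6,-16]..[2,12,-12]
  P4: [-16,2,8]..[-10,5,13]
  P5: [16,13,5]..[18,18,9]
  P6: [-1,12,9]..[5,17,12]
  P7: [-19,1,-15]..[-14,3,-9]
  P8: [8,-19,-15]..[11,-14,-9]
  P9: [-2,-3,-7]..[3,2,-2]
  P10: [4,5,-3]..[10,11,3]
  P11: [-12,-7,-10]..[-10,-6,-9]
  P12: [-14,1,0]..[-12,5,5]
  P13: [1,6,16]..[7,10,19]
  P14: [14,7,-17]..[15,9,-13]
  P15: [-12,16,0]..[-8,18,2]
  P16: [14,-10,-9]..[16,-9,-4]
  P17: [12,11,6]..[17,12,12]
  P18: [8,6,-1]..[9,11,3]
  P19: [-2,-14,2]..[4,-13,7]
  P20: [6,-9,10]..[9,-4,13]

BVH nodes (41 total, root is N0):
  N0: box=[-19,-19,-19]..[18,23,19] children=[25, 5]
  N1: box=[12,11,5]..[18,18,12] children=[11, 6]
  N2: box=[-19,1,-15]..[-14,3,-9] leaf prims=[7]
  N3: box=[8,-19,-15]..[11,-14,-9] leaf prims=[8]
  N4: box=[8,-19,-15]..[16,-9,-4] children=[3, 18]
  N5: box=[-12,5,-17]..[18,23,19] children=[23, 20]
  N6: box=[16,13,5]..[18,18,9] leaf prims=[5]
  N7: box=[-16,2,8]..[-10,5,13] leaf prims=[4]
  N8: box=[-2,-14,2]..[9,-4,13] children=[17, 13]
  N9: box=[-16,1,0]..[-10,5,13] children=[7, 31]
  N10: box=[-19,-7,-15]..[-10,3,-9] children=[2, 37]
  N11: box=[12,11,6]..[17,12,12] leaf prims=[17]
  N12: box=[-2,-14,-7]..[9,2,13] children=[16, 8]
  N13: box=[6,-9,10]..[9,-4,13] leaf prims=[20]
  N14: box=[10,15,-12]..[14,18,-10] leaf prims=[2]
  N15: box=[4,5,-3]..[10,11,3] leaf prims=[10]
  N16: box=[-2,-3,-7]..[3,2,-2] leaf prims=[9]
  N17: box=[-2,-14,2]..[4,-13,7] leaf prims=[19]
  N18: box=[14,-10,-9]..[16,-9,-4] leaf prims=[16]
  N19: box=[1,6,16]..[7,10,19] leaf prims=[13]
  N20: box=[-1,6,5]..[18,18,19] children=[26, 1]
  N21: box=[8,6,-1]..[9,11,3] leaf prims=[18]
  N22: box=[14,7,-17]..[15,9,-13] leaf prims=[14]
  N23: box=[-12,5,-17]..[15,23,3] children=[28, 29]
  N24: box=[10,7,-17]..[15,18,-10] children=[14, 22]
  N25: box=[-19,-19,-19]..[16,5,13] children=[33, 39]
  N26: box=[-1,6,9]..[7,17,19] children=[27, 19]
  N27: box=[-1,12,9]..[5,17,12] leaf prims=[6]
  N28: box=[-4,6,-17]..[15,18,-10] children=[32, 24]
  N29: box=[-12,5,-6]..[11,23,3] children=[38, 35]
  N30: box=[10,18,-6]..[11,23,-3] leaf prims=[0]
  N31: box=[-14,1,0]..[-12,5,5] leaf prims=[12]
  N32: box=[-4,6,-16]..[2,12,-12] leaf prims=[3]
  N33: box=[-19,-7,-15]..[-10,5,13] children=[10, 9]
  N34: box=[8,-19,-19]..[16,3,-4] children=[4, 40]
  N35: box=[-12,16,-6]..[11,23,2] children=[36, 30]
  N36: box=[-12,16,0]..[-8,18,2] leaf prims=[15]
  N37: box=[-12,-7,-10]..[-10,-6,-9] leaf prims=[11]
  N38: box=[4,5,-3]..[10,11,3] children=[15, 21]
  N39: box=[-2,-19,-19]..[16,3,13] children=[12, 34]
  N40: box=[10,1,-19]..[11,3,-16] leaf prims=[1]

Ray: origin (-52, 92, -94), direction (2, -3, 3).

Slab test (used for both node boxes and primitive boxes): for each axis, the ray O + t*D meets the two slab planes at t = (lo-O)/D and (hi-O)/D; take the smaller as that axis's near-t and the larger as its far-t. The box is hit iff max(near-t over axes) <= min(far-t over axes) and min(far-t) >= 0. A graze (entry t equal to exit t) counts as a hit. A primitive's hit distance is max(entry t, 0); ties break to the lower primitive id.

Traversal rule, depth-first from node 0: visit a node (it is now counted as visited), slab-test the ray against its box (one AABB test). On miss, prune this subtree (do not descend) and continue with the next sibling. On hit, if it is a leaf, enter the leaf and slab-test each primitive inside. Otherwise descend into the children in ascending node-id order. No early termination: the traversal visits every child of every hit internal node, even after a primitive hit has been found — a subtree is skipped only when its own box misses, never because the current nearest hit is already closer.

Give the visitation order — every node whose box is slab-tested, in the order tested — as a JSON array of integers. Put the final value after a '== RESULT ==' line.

Trace the traversal:
N0 x:[33/2,35] y:[23,37] z:[25,113/3] -> hit [25,35], descend [5, 25]
  N5 x:[20,35] y:[23,29] z:[77/3,113/3] -> hit [77/3,29], descend [20, 23]
    N20 x:[51/2,35] y:[74/3,86/3] z:[33,113/3] -> miss, prune
    N23 x:[20,67/2] y:[23,29] z:[77/3,97/3] -> hit [77/3,29], descend [28, 29]
      N28 x:[24,67/2] y:[74/3,86/3] z:[77/3,28] -> hit [77/3,28], descend [24, 32]
        N24 x:[31,67/2] y:[74/3,85/3] z:[77/3,28] -> miss, prune
        N32 x:[24,27] y:[80/3,86/3] z:[26,82/3] -> hit [80/3,27] leaf, test {P3@t=80/3}
      N29 x:[20,63/2] y:[23,29] z:[88/3,97/3] -> miss, prune
  N25 x:[33/2,34] y:[29,37] z:[25,107/3] -> hit [29,34], descend [33, 39]
    N33 x:[33/2,21] y:[29,33] z:[79/3,107/3] -> miss, prune
    N39 x:[25,34] y:[89/3,37] z:[25,107/3] -> hit [89/3,34], descend [12, 34]
      N12 x:[25,61/2] y:[30,106/3] z:[29,107/3] -> hit [30,61/2], descend [8, 16]
        N8 x:[25,61/2] y:[32,106/3] z:[32,107/3] -> miss, prune
        N16 x:[25,55/2] y:[30,95/3] z:[29,92/3] -> miss, prune
      N34 x:[30,34] y:[89/3,37] z:[25,30] -> hit [30,30], descend [4, 40]
        N4 x:[30,34] y:[101/3,37] z:[79/3,30] -> miss, prune
        N40 x:[31,63/2] y:[89/3,91/3] z:[25,26] -> miss, prune

order=[0, 5, 20, 23, 28, 24, 32, 29, 25, 33, 39, 12, 8, 16, 34, 4, 40]  |boxes|=17  |leaves|=1  hit=P3

== RESULT ==
[0, 5, 20, 23, 28, 24, 32, 29, 25, 33, 39, 12, 8, 16, 34, 4, 40]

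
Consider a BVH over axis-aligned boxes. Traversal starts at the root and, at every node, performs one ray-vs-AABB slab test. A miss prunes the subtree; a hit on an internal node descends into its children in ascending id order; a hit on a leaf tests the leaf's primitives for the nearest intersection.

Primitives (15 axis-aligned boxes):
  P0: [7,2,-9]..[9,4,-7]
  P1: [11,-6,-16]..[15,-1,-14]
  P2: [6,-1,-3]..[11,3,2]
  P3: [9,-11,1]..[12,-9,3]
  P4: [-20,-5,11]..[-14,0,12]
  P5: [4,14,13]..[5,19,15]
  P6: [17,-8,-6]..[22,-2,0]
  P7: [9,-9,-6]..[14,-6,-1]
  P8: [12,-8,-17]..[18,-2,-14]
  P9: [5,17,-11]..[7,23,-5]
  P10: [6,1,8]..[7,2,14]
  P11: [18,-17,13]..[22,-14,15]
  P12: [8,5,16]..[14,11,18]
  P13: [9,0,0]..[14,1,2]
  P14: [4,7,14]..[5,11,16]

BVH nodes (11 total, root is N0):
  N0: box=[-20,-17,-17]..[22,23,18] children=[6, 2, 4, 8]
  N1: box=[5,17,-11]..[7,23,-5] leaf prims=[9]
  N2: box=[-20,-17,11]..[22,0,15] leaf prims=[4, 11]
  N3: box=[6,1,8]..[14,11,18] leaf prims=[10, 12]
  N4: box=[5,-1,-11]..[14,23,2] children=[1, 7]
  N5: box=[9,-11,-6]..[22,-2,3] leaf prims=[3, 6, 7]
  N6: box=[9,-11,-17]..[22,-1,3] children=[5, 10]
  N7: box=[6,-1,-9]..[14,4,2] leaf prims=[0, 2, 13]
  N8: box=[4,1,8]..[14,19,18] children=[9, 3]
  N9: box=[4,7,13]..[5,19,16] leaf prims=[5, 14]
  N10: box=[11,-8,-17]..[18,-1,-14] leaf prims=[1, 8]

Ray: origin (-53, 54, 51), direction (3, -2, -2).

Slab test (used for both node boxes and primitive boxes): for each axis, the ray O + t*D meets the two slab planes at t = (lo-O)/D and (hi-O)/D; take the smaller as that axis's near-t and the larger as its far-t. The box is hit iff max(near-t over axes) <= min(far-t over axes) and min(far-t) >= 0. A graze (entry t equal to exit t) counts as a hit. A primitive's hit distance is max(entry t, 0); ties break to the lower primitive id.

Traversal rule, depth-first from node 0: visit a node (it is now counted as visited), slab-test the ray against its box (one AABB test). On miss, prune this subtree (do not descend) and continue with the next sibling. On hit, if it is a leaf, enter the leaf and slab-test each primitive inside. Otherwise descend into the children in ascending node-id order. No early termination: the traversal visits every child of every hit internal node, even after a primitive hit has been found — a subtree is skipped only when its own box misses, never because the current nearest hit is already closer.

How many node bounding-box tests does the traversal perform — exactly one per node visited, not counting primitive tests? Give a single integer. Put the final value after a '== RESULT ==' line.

Traverse from the root:
N0 x:[11,25] y:[31/2,71/2] z:[33/2,34] -> hit [33/2,25], descend [2, 4, 6, 8]
  N2 x:[11,25] y:[27,71/2] z:[18,20] -> miss, prune
  N4 x:[58/3,67/3] y:[31/2,55/2] z:[49/2,31] -> miss, prune
  N6 x:[62/3,25] y:[55/2,65/2] z:[24,34] -> miss, prune
  N8 x:[19,67/3] y:[35/2,53/2] z:[33/2,43/2] -> hit [19,43/2], descend [3, 9]
    N3 x:[59/3,67/3] y:[43/2,53/2] z:[33/2,43/2] -> hit [43/2,43/2] leaf, test {P10(miss), P12(miss)}
    N9 x:[19,58/3] y:[35/2,47/2] z:[35/2,19] -> hit [19,19] leaf, test {P5@t=19, P14(miss)}

Visited [0, 2, 4, 6, 8, 3, 9]. Tests: 7 box, 2 leaf. Nearest: P5.

== RESULT ==
7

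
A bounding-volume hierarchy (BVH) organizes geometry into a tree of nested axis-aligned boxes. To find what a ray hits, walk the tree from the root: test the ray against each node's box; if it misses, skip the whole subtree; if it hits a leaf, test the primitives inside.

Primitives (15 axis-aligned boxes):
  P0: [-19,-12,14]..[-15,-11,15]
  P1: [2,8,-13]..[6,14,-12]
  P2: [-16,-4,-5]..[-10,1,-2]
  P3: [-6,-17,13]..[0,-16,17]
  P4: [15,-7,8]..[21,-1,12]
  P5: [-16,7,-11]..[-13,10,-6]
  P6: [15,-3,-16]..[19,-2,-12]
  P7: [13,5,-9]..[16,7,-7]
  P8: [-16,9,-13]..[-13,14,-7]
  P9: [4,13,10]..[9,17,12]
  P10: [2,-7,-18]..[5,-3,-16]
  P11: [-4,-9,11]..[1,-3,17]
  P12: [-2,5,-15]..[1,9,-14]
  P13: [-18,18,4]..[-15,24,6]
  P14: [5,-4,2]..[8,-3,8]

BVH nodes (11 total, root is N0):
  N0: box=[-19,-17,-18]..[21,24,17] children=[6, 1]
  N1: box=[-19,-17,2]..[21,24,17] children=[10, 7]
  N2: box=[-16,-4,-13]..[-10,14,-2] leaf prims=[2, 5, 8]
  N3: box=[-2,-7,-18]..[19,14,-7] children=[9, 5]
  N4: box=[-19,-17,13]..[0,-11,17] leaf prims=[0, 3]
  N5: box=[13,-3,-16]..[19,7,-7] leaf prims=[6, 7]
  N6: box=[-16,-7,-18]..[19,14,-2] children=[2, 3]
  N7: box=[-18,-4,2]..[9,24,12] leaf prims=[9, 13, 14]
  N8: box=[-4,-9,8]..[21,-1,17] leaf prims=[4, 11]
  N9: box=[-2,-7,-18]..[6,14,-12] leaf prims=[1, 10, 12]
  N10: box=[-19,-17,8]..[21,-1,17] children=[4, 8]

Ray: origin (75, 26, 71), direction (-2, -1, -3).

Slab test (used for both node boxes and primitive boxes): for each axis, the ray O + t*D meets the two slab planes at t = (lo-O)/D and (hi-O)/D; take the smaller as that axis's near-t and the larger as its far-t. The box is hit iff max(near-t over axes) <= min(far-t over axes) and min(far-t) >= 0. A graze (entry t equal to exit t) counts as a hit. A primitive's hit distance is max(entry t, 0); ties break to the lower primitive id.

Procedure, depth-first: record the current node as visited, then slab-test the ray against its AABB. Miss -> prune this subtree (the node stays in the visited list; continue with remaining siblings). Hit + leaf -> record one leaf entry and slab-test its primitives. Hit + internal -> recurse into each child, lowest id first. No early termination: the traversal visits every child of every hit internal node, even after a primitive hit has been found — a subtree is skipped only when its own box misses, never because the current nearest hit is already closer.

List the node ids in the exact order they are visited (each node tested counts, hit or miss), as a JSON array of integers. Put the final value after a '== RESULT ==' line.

Trace the traversal:
N0 x:[27,47] y:[2,43] z:[18,89/3] -> hit [27,89/3], descend [1, 6]
  N1 x:[27,47] y:[2,43] z:[18,23] -> miss, prune
  N6 x:[28,91/2] y:[12,33] z:[73/3,89/3] -> hit [28,89/3], descend [2, 3]
    N2 x:[85/2,91/2] y:[12,30] z:[73/3,28] -> miss, prune
    N3 x:[28,77/2] y:[12,33] z:[26,89/3] -> hit [28,89/3], descend [5, 9]
      N5 x:[28,31] y:[19,29] z:[26,29] -> hit [28,29] leaf, test {P6@t=28, P7(miss)}
      N9 x:[69/2,77/2] y:[12,33] z:[83/3,89/3] -> miss, prune

7 AABB tests over nodes [0, 1, 6, 2, 3, 5, 9]; 1 leaf entered; closest P6.

== RESULT ==
[0, 1, 6, 2, 3, 5, 9]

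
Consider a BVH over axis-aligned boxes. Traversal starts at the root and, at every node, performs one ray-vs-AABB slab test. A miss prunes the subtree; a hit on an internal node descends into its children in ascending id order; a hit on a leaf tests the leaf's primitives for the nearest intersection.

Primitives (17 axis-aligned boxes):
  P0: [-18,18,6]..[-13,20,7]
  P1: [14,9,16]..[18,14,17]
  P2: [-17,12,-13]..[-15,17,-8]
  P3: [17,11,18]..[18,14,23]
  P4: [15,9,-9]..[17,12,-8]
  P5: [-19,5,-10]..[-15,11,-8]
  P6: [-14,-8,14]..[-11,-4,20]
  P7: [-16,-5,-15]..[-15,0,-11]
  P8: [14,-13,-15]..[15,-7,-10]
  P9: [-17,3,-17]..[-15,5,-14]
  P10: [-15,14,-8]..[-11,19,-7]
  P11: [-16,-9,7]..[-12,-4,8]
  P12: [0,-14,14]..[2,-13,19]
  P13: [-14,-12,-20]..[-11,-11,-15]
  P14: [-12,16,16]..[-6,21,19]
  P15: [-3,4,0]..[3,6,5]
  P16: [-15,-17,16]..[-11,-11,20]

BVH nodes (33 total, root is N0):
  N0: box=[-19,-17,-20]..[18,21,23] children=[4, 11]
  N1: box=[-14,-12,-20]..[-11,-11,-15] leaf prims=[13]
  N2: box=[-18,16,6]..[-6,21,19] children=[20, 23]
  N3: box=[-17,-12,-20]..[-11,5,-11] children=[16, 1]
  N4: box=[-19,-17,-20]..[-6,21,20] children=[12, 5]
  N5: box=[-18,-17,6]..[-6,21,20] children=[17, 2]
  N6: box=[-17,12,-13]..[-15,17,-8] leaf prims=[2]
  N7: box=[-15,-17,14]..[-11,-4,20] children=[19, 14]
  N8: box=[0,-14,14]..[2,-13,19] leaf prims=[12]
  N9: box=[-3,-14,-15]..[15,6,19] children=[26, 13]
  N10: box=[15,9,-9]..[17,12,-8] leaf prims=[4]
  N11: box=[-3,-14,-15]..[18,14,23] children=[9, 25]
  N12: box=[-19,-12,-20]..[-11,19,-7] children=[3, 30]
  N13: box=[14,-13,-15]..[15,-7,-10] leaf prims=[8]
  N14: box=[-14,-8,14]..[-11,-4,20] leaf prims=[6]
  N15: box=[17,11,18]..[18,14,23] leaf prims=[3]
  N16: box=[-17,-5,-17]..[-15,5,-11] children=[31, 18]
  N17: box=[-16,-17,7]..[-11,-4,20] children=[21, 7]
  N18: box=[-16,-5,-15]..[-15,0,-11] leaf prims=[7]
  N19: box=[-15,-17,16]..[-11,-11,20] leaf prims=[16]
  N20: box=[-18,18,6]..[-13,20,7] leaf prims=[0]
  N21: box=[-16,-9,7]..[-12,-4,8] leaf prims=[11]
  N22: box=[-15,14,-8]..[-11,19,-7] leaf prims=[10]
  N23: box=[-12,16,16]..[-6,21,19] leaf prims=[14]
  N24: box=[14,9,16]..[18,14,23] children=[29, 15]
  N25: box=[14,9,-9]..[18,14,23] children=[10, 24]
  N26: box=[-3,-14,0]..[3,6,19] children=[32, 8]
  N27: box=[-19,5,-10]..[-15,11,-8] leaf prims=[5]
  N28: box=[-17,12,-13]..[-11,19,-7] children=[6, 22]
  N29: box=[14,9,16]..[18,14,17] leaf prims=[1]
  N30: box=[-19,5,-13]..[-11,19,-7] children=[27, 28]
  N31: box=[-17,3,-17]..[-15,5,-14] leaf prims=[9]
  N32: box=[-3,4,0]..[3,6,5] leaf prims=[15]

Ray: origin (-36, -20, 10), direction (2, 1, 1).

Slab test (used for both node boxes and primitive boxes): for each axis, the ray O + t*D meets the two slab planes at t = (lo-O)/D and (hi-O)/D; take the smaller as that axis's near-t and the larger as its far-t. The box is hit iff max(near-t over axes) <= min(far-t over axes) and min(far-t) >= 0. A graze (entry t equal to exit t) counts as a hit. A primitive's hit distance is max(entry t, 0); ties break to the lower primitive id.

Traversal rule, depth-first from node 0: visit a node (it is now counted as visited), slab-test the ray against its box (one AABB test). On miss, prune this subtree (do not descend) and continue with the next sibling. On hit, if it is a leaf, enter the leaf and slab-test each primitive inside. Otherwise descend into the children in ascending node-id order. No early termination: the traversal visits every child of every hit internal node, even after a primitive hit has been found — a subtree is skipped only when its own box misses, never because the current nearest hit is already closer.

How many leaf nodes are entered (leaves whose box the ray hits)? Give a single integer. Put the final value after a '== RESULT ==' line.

Walk:
N0 x:[17/2,27] y:[3,41] z:[-30,13] -> hit [17/2,13], descend [4, 11]
  N4 x:[17/2,15] y:[3,41] z:[-30,10] -> hit [17/2,10], descend [5, 12]
    N5 x:[9,15] y:[3,41] z:[-4,10] -> hit [9,10], descend [2, 17]
      N2 x:[9,15] y:[36,41] z:[-4,9] -> miss, prune
      N17 x:[10,25/2] y:[3,16] z:[-3,10] -> hit [10,10], descend [7, 21]
        N7 x:[21/2,25/2] y:[3,16] z:[4,10] -> miss, prune
        N21 x:[10,12] y:[11,16] z:[-3,-2] -> miss, prune
    N12 x:[17/2,25/2] y:[8,39] z:[-30,-17] -> miss, prune
  N11 x:[33/2,27] y:[6,34] z:[-25,13] -> miss, prune

9 AABB tests over nodes [0, 4, 5, 2, 17, 7, 21, 12, 11]; 0 leaves entered; closest miss.

== RESULT ==
0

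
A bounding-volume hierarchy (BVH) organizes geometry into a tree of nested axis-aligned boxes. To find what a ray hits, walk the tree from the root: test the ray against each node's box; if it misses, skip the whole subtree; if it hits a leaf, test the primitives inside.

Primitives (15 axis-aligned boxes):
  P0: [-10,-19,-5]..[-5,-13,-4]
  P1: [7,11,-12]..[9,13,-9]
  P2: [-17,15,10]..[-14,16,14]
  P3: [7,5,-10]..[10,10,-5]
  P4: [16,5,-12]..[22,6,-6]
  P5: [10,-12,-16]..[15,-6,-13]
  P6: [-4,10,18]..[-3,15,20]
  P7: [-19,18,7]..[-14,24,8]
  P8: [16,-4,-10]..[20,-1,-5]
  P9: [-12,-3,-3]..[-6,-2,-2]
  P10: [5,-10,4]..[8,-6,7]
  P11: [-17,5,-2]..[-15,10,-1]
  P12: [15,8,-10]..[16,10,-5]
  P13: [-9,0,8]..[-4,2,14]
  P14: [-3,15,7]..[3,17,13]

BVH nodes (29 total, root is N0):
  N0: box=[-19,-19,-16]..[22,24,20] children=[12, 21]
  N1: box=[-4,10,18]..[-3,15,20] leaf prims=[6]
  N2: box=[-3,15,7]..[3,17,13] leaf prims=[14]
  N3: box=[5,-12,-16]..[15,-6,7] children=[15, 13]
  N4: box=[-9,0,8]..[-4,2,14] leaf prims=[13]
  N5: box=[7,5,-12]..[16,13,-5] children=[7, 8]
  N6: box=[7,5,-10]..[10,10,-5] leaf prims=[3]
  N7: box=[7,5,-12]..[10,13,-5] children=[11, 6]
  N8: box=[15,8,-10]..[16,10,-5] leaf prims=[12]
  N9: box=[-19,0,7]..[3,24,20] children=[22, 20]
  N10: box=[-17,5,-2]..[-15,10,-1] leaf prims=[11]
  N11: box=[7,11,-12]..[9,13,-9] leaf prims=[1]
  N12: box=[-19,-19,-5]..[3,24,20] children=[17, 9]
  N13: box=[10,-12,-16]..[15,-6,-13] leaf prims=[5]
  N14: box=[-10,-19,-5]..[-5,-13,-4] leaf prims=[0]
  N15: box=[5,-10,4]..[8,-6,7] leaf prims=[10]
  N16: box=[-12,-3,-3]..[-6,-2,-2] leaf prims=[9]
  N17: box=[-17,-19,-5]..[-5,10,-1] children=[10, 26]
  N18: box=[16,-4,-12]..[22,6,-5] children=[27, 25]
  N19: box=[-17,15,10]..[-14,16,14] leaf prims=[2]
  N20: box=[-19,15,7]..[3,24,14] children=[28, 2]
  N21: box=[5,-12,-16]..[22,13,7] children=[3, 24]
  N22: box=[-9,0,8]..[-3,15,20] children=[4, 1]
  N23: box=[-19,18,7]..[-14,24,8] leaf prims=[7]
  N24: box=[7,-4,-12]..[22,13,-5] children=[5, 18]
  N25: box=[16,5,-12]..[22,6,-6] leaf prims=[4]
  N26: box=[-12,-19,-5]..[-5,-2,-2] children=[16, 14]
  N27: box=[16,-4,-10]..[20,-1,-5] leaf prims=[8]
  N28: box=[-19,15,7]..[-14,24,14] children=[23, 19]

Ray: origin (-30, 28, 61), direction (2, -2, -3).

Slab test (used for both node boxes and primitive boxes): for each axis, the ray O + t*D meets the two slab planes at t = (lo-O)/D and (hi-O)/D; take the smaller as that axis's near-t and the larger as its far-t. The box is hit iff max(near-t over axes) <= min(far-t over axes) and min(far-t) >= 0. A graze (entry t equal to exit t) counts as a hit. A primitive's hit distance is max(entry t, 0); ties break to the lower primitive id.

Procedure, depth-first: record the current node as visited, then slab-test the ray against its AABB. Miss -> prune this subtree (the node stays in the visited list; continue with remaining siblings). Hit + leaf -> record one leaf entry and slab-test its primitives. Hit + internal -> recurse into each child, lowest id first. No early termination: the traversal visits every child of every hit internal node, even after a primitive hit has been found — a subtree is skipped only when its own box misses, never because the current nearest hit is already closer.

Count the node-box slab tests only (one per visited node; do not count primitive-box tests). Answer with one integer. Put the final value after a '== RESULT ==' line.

Walk:
N0 x:[11/2,26] y:[2,47/2] z:[41/3,77/3] -> hit [41/3,47/2], descend [12, 21]
  N12 x:[11/2,33/2] y:[2,47/2] z:[41/3,22] -> hit [41/3,33/2], descend [9, 17]
    N9 x:[11/2,33/2] y:[2,14] z:[41/3,18] -> hit [41/3,14], descend [20, 22]
      N20 x:[11/2,33/2] y:[2,13/2] z:[47/3,18] -> miss, prune
      N22 x:[21/2,27/2] y:[13/2,14] z:[41/3,53/3] -> miss, prune
    N17 x:[13/2,25/2] y:[9,47/2] z:[62/3,22] -> miss, prune
  N21 x:[35/2,26] y:[15/2,20] z:[18,77/3] -> hit [18,20], descend [3, 24]
    N3 x:[35/2,45/2] y:[17,20] z:[18,77/3] -> hit [18,20], descend [13, 15]
      N13 x:[20,45/2] y:[17,20] z:[74/3,77/3] -> miss, prune
      N15 x:[35/2,19] y:[17,19] z:[18,19] -> hit [18,19] leaf, test {P10@t=18}
    N24 x:[37/2,26] y:[15/2,16] z:[22,73/3] -> miss, prune

Summary -> nodes [0, 12, 9, 20, 22, 17, 21, 3, 13, 15, 24]; box-tests=11; leaf-entries=1; first=P10

== RESULT ==
11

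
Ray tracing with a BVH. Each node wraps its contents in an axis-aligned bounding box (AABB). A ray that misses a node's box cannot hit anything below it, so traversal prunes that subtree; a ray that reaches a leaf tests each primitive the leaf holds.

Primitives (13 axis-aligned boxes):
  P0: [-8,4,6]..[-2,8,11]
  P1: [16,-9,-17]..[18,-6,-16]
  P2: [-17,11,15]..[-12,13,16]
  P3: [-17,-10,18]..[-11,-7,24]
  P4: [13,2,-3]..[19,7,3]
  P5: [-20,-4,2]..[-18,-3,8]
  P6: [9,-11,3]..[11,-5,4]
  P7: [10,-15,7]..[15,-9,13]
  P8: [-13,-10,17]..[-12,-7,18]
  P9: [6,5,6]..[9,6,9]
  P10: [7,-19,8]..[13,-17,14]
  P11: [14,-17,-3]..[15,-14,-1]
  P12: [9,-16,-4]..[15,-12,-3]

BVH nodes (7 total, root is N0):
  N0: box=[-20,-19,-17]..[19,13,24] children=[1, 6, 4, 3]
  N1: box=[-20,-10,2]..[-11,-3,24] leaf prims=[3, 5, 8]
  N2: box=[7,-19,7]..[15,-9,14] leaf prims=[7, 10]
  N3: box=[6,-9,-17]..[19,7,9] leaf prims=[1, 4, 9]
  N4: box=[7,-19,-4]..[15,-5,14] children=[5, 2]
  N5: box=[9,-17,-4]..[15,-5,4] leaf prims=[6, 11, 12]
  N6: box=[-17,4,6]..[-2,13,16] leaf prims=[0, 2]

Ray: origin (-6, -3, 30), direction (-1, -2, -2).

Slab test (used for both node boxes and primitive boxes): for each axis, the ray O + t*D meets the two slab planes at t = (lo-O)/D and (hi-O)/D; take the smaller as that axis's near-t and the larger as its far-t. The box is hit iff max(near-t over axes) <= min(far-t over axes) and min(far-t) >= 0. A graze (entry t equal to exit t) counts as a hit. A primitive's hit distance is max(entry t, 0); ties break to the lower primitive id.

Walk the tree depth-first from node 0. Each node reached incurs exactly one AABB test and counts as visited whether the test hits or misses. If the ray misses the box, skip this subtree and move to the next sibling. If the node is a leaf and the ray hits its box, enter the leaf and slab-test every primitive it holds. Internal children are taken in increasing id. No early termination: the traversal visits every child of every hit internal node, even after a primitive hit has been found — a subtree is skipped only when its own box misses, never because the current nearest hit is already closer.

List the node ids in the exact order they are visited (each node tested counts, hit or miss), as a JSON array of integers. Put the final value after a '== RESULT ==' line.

Traverse from the root:
N0 x:[-25,14] y:[-8,8] z:[3,47/2] -> hit [3,8], descend [1, 3, 4, 6]
  N1 x:[5,14] y:[0,7/2] z:[3,14] -> miss, prune
  N3 x:[-25,-12] y:[-5,3] z:[21/2,47/2] -> miss, prune
  N4 x:[-21,-13] y:[1,8] z:[8,17] -> miss, prune
  N6 x:[-4,11] y:[-8,-7/2] z:[7,12] -> miss, prune

5 AABB tests over nodes [0, 1, 3, 4, 6]; 0 leaves entered; closest miss.

== RESULT ==
[0, 1, 3, 4, 6]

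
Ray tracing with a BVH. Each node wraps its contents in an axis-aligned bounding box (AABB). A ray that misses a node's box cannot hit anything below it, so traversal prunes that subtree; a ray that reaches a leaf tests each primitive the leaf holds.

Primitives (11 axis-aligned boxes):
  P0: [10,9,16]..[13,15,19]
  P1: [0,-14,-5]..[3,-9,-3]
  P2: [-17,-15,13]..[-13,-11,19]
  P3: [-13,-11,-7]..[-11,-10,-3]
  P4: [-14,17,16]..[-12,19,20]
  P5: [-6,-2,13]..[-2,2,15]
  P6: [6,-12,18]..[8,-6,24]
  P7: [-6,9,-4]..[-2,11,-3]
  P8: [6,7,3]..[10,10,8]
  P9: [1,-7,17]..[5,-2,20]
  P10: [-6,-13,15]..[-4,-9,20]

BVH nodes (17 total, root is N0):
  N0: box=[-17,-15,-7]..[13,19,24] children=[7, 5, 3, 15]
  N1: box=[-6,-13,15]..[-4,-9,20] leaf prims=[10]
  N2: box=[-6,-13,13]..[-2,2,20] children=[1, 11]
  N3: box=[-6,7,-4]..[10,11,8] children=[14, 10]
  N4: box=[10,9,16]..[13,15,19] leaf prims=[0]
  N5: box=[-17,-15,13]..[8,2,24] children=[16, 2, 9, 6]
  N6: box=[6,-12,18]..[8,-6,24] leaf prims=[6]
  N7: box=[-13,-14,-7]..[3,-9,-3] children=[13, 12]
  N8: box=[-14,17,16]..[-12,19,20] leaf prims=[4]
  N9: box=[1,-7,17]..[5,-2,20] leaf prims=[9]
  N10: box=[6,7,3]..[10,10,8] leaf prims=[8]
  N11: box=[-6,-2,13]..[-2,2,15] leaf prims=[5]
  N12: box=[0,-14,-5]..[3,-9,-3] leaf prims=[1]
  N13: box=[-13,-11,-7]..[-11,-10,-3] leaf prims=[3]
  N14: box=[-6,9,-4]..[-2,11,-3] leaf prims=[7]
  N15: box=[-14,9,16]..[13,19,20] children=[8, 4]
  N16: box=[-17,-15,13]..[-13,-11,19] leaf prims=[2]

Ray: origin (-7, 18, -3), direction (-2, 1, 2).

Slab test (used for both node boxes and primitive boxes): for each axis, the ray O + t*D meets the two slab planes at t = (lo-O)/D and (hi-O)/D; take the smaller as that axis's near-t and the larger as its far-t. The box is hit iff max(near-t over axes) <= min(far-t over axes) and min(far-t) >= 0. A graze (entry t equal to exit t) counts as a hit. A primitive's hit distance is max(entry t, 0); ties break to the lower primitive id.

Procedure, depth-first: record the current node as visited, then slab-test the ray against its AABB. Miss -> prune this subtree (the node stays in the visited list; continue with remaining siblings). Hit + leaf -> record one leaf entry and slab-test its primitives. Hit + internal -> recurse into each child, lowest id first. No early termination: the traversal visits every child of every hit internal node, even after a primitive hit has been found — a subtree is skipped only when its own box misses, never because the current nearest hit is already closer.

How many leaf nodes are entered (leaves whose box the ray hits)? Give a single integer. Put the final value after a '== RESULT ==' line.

Traverse from the root:
N0 x:[-10,5] y:[-33,1] z:[-2,27/2] -> hit [-2,1], descend [3, 5, 7, 15]
  N3 x:[-17/2,-1/2] y:[-11,-7] z:[-1/2,11/2] -> miss, prune
  N5 x:[-15/2,5] y:[-33,-16] z:[8,27/2] -> miss, prune
  N7 x:[-5,3] y:[-32,-27] z:[-2,0] -> miss, prune
  N15 x:[-10,7/2] y:[-9,1] z:[19/2,23/2] -> miss, prune

Visited [0, 3, 5, 7, 15]. Tests: 5 box, 0 leaf. Nearest: miss.

== RESULT ==
0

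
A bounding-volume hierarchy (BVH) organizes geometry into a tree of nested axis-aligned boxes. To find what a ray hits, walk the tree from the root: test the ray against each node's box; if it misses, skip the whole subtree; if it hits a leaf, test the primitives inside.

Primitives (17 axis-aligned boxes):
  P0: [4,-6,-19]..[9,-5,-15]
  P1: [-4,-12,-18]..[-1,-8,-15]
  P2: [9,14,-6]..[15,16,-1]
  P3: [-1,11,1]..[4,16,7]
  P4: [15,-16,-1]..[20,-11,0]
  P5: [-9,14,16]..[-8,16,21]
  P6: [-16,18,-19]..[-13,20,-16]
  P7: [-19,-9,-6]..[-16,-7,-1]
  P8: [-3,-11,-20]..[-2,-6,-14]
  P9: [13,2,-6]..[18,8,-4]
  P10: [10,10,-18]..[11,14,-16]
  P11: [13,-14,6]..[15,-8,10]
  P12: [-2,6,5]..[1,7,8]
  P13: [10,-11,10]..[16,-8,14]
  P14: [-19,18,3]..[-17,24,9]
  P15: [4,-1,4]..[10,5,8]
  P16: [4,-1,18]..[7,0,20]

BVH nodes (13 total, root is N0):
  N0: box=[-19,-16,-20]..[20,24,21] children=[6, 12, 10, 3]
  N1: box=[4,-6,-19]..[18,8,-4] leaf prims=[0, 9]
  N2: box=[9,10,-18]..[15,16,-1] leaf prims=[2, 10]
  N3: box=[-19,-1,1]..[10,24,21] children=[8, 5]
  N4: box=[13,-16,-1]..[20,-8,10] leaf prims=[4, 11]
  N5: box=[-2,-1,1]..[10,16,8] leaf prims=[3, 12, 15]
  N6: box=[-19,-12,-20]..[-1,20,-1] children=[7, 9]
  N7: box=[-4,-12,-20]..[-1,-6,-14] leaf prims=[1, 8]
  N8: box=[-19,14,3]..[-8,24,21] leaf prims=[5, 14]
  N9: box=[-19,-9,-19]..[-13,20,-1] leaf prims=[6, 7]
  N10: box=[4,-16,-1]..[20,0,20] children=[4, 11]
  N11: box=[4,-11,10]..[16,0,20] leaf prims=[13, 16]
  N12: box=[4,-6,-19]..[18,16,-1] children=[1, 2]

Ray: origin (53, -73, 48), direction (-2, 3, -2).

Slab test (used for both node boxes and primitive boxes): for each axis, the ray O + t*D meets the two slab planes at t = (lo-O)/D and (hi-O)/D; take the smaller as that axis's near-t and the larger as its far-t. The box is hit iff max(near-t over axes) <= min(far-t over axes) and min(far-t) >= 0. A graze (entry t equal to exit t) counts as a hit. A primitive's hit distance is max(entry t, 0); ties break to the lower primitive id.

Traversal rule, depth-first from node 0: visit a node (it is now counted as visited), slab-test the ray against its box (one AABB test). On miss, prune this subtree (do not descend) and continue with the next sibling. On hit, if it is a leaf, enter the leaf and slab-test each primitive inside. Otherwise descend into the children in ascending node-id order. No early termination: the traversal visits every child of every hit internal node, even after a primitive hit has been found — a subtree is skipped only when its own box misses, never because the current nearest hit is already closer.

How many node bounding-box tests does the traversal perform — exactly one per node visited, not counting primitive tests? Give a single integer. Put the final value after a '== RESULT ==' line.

Trace the traversal:
N0 x:[33/2,36] y:[19,97/3] z:[27/2,34] -> hit [19,97/3], descend [3, 6, 10, 12]
  N3 x:[43/2,36] y:[24,97/3] z:[27/2,47/2] -> miss, prune
  N6 x:[27,36] y:[61/3,31] z:[49/2,34] -> hit [27,31], descend [7, 9]
    N7 x:[27,57/2] y:[61/3,67/3] z:[31,34] -> miss, prune
    N9 x:[33,36] y:[64/3,31] z:[49/2,67/2] -> miss, prune
  N10 x:[33/2,49/2] y:[19,73/3] z:[14,49/2] -> hit [19,73/3], descend [4, 11]
    N4 x:[33/2,20] y:[19,65/3] z:[19,49/2] -> hit [19,20] leaf, test {P4(miss), P11@t=59/3}
    N11 x:[37/2,49/2] y:[62/3,73/3] z:[14,19] -> miss, prune
  N12 x:[35/2,49/2] y:[67/3,89/3] z:[49/2,67/2] -> hit [49/2,49/2], descend [1, 2]
    N1 x:[35/2,49/2] y:[67/3,27] z:[26,67/2] -> miss, prune
    N2 x:[19,22] y:[83/3,89/3] z:[49/2,33] -> miss, prune

11 AABB tests over nodes [0, 3, 6, 7, 9, 10, 4, 11, 12, 1, 2]; 1 leaf entered; closest P11.

== RESULT ==
11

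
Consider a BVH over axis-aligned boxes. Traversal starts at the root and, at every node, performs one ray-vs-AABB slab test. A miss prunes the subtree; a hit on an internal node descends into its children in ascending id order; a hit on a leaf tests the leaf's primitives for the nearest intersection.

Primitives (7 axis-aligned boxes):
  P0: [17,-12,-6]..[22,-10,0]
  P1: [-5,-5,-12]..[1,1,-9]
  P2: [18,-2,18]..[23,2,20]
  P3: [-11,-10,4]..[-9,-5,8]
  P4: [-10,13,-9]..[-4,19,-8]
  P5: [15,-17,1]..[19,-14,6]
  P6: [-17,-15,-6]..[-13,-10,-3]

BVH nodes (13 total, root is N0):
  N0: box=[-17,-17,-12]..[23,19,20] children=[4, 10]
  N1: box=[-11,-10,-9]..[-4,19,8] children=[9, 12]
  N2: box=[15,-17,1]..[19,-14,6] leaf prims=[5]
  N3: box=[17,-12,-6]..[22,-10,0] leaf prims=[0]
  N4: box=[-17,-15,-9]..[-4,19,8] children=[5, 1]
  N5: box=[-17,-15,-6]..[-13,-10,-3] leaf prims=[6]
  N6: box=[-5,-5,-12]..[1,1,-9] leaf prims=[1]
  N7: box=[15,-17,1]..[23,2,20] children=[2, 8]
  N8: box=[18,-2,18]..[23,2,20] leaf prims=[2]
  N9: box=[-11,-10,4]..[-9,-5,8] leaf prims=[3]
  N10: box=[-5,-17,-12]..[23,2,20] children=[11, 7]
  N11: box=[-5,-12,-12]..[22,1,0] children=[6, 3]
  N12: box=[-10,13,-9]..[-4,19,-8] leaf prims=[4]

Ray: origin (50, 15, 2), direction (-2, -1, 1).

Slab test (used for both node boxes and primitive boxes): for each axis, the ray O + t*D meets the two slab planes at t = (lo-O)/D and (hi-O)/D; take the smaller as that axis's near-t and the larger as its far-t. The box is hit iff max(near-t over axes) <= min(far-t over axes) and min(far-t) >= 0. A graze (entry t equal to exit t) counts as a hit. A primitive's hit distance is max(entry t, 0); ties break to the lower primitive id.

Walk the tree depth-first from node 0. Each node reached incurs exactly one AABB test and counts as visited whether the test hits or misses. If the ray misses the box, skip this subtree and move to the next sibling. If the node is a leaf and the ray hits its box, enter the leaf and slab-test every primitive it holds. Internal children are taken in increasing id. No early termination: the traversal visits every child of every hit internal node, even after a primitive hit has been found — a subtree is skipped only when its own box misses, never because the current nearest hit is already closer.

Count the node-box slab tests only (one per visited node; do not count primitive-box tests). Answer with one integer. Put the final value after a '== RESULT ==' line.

Walk:
N0 x:[27/2,67/2] y:[-4,32] z:[-14,18] -> hit [27/2,18], descend [4, 10]
  N4 x:[27,67/2] y:[-4,30] z:[-11,6] -> miss, prune
  N10 x:[27/2,55/2] y:[13,32] z:[-14,18] -> hit [27/2,18], descend [7, 11]
    N7 x:[27/2,35/2] y:[13,32] z:[-1,18] -> hit [27/2,35/2], descend [2, 8]
      N2 x:[31/2,35/2] y:[29,32] z:[-1,4] -> miss, prune
      N8 x:[27/2,16] y:[13,17] z:[16,18] -> hit [16,16] leaf, test {P2@t=16}
    N11 x:[14,55/2] y:[14,27] z:[-14,-2] -> miss, prune

7 AABB tests over nodes [0, 4, 10, 7, 2, 8, 11]; 1 leaf entered; closest P2.

== RESULT ==
7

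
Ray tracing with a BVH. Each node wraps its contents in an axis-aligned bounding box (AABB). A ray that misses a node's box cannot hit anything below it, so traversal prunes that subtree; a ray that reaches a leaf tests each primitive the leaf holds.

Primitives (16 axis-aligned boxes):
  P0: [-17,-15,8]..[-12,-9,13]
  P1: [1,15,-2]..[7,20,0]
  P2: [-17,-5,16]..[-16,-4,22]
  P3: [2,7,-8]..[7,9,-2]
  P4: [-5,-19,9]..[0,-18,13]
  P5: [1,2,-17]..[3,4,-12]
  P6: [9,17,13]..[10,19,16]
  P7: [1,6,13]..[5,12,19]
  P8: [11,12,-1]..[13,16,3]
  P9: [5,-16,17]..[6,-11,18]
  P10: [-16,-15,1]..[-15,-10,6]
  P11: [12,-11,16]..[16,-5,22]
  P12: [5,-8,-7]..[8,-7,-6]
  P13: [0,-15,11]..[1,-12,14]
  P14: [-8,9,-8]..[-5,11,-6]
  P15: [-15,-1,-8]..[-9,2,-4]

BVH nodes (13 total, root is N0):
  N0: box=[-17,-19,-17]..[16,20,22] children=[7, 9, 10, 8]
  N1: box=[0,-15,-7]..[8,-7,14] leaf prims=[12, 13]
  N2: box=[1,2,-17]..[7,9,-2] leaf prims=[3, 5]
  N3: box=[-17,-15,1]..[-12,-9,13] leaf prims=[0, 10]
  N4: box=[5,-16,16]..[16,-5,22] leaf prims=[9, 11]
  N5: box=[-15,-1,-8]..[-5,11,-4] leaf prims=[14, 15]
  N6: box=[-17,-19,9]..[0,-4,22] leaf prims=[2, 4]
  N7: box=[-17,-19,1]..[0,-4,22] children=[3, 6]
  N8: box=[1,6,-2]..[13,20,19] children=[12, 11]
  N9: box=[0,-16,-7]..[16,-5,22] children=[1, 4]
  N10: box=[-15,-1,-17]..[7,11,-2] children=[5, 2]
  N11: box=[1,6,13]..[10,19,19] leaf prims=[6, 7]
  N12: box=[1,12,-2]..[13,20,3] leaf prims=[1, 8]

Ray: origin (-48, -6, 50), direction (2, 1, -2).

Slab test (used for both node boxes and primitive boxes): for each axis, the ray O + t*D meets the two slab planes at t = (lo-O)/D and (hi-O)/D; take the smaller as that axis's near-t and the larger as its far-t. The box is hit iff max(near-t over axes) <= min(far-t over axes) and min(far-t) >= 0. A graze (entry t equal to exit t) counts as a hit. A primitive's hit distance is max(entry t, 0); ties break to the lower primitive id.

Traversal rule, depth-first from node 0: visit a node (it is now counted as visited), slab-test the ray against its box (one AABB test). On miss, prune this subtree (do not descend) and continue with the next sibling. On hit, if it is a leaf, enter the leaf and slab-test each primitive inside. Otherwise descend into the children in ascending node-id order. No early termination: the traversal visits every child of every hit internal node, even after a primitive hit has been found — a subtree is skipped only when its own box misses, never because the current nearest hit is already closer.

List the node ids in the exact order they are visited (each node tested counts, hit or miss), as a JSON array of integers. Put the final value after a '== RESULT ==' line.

Trace the traversal:
N0 x:[31/2,32] y:[-13,26] z:[14,67/2] -> hit [31/2,26], descend [7, 8, 9, 10]
  N7 x:[31/2,24] y:[-13,2] z:[14,49/2] -> miss, prune
  N8 x:[49/2,61/2] y:[12,26] z:[31/2,26] -> hit [49/2,26], descend [11, 12]
    N11 x:[49/2,29] y:[12,25] z:[31/2,37/2] -> miss, prune
    N12 x:[49/2,61/2] y:[18,26] z:[47/2,26] -> hit [49/2,26] leaf, test {P1@t=25, P8(miss)}
  N9 x:[24,32] y:[-10,1] z:[14,57/2] -> miss, prune
  N10 x:[33/2,55/2] y:[5,17] z:[26,67/2] -> miss, prune

order=[0, 7, 8, 11, 12, 9, 10]  |boxes|=7  |leaves|=1  hit=P1

== RESULT ==
[0, 7, 8, 11, 12, 9, 10]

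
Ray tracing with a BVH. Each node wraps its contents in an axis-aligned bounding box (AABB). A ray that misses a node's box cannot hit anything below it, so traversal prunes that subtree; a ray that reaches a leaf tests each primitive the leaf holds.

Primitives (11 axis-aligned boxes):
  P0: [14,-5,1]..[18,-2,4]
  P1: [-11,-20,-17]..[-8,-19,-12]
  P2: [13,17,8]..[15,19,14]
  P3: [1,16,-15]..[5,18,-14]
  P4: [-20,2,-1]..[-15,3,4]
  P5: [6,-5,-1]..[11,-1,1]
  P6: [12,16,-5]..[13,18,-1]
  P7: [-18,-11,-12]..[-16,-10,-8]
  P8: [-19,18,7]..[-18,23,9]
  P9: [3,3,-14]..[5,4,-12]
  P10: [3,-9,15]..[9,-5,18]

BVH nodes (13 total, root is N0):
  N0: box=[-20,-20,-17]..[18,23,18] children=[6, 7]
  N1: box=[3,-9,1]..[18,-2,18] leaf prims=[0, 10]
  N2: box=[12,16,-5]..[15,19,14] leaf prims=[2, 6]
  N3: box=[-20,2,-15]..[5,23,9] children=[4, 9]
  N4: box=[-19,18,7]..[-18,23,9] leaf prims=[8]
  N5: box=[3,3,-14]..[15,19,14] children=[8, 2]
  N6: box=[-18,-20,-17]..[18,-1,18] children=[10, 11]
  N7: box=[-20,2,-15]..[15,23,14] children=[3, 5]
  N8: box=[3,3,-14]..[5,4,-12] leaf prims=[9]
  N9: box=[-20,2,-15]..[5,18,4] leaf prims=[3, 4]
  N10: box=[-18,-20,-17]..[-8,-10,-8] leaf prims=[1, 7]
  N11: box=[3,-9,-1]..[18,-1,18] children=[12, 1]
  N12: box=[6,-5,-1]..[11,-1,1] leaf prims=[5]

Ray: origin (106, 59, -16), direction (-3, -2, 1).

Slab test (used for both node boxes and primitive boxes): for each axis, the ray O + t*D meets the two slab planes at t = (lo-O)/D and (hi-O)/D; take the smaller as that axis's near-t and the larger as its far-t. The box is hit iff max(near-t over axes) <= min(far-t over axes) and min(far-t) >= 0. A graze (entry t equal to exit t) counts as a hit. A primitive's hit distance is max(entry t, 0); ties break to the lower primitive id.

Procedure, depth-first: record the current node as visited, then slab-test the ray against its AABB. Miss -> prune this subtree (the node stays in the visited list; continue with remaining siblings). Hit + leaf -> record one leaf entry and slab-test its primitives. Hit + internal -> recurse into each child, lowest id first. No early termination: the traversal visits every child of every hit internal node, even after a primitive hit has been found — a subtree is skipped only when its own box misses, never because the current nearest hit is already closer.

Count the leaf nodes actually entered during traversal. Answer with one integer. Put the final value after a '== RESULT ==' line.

Traverse from the root:
N0 x:[88/3,42] y:[18,79/2] z:[-1,34] -> hit [88/3,34], descend [6, 7]
  N6 x:[88/3,124/3] y:[30,79/2] z:[-1,34] -> hit [30,34], descend [10, 11]
    N10 x:[38,124/3] y:[69/2,79/2] z:[-1,8] -> miss, prune
    N11 x:[88/3,103/3] y:[30,34] z:[15,34] -> hit [30,34], descend [1, 12]
      N1 x:[88/3,103/3] y:[61/2,34] z:[17,34] -> hit [61/2,34] leaf, test {P0(miss), P10@t=97/3}
      N12 x:[95/3,100/3] y:[30,32] z:[15,17] -> miss, prune
  N7 x:[91/3,42] y:[18,57/2] z:[1,30] -> miss, prune

Visited [0, 6, 10, 11, 1, 12, 7]. Tests: 7 box, 1 leaf. Nearest: P10.

== RESULT ==
1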